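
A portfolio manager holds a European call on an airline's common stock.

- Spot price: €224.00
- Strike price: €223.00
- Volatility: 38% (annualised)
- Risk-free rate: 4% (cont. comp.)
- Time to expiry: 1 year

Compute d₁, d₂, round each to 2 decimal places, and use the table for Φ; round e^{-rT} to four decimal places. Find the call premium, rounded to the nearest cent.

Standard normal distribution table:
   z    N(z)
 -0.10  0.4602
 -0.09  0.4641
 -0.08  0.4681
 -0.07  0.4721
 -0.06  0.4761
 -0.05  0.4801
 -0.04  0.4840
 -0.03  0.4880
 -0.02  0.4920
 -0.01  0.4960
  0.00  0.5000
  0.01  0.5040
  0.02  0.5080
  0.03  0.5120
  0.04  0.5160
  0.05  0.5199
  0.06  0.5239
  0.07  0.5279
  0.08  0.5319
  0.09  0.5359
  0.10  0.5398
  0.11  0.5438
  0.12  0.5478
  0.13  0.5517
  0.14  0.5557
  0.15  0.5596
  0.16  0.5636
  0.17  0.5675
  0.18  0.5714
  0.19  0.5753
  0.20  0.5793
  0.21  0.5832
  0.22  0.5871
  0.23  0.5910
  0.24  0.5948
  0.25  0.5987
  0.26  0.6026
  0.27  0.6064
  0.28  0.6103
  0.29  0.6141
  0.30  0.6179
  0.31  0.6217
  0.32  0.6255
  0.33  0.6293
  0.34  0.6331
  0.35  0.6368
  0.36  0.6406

σ√T = 0.38·√1 = 0.3800
d₁ = [ln(224/223) + (0.04 + 0.38²/2)·1] / 0.3800 = [0.0045 + 0.1122] / 0.3800 = 0.3070 ≈ 0.31
d₂ = d₁ − σ√T = 0.3070 − 0.3800 = -0.0730 ≈ -0.07
e^(−rT) = e^(−0.04·1) = 0.9608
C = 224·N(0.31) − 223·0.9608·N(-0.07) = 224·0.6217 − 223·0.9608·0.4721 = 139.2608 − 101.1514 = 38.1094

€38.11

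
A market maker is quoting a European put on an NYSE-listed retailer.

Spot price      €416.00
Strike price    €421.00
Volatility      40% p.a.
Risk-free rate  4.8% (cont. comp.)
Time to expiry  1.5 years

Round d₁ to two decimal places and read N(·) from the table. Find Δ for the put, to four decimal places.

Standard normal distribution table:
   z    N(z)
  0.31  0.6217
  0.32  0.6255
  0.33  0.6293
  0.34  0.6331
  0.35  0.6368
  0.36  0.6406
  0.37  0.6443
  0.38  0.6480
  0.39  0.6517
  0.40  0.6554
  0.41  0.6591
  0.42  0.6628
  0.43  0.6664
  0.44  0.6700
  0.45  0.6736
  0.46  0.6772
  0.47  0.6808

σ√T = 0.4 × 1.2247 = 0.4899
d₁ = [ln(416/421) + (0.048 + 0.4²/2)·1.5] / 0.4899 = [-0.0119 + 0.1920] / 0.4899 = 0.3675 which rounds to 0.37
N(d₁) = N(0.37) = 0.6443
Δ_put = N(d₁) − 1 = 0.6443 − 1 = -0.3557

-0.3557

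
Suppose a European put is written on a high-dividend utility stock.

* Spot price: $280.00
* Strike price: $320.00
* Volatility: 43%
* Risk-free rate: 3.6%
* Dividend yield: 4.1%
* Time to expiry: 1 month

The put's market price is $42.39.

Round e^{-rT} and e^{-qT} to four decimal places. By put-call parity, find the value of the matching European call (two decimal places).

exp(−qT) = exp(−0.041·0.08333) = 0.9966;  exp(−rT) = exp(−0.036·0.08333) = 0.9970
Put-call parity: C − P = S·e^(−qT) − K·e^(−rT) = 280·0.9966 − 320·0.9970 = 279.0480 − 319.0400 = -39.9920
C = P + (C − P) = 42.39 + (-39.9920) = 2.3980

$2.40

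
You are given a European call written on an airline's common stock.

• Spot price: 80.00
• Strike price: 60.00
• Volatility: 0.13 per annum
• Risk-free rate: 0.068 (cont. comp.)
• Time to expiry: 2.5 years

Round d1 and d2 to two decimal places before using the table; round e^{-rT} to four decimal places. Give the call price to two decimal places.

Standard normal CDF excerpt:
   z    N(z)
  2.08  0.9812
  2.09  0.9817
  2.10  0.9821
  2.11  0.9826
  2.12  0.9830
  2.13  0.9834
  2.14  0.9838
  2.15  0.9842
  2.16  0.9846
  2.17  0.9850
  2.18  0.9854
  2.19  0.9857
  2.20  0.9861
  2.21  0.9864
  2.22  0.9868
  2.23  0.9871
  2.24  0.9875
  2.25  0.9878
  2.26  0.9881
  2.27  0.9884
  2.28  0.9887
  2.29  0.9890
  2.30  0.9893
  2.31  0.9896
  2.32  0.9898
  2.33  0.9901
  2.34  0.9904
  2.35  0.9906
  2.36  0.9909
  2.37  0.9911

T = 2.5;  σ√T = 0.2055
d₁ = [ln(80/60) + (0.068 + ½·0.13²)·2.5] / (σ√T) = (0.2877 + 0.1911) / 0.2055 = 2.3294 → 2.33
d₂ = 2.3294 − 0.2055 = 2.1239 → 2.12
e^(−rT) = e^(−0.068·2.5) = 0.8437
C = 80·N(2.33) − 60·0.8437·N(2.12) = 80·0.9901 − 60·0.8437·0.9830 = 79.2080 − 49.7614 = 29.4466

29.45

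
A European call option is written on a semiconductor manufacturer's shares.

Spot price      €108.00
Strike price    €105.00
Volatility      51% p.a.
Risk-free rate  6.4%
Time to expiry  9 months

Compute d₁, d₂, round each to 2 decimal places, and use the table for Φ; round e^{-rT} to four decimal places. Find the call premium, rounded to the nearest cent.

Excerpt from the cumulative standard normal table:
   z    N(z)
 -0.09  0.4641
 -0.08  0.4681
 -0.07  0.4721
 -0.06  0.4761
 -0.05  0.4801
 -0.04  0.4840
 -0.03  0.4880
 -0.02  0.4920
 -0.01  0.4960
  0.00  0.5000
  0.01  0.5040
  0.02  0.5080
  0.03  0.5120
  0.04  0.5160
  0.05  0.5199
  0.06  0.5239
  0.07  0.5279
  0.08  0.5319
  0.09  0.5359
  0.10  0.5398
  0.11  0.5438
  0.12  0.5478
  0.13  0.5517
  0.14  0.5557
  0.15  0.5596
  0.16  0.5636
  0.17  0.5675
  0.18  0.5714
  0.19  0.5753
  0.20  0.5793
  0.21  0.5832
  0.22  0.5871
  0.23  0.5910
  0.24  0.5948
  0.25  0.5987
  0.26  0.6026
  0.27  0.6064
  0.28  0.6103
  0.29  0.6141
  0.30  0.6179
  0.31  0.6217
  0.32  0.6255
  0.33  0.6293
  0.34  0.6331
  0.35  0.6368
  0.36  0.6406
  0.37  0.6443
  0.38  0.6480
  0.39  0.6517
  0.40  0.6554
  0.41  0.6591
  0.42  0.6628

T = 0.75;  σ√T = 0.4417
d₁ = [ln(108/105) + (0.064 + 0.51²/2)·0.75] / 0.4417 = [0.0282 + 0.1455] / 0.4417 = 0.3933 → 0.39
d₂ = d₁ − σ√T = 0.3933 − 0.4417 = -0.0484 → -0.05
e^(−rT) = e^(−0.064·0.75) = 0.9531
N(d₁) = N(0.39) = 0.6517;  N(d₂) = N(-0.05) = 0.4801
C = 108·0.6517 − 105·0.9531·0.4801 = 70.3836 − 48.0462 = 22.3374

€22.34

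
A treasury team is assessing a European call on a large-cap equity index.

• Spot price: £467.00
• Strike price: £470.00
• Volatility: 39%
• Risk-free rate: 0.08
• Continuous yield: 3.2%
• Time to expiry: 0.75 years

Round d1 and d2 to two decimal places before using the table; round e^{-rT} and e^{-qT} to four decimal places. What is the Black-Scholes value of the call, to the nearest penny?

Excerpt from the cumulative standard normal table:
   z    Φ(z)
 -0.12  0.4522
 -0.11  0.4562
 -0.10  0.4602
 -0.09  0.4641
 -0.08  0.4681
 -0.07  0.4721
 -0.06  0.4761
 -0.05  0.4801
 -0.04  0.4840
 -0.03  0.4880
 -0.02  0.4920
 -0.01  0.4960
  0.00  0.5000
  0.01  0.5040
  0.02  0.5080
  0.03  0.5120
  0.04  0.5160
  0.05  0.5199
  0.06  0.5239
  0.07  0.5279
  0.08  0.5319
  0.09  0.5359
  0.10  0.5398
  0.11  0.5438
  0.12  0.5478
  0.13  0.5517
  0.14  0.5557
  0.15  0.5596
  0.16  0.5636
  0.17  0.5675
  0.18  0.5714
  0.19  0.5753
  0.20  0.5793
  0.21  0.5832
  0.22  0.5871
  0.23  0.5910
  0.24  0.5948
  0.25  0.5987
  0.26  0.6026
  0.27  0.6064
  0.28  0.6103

£67.54

T = 0.75;  σ√T = 0.3377
d₁ = [ln(467/470) + (0.08 − 0.032 + 0.39²/2)·0.75] / 0.3377 = [-0.0064 + 0.0930] / 0.3377 = 0.2565 ≈ 0.26
d₂ = d₁ − σ√T = 0.2565 − 0.3377 = -0.0812 ≈ -0.08
exp(−qT) = exp(−0.032·0.75) = 0.9763;  exp(−rT) = exp(−0.08·0.75) = 0.9418
C = 467·0.9763·N(0.26) − 470·0.9418·N(-0.08) = 467·0.9763·0.6026 − 470·0.9418·0.4681 = 274.7447 − 207.2026 = 67.5421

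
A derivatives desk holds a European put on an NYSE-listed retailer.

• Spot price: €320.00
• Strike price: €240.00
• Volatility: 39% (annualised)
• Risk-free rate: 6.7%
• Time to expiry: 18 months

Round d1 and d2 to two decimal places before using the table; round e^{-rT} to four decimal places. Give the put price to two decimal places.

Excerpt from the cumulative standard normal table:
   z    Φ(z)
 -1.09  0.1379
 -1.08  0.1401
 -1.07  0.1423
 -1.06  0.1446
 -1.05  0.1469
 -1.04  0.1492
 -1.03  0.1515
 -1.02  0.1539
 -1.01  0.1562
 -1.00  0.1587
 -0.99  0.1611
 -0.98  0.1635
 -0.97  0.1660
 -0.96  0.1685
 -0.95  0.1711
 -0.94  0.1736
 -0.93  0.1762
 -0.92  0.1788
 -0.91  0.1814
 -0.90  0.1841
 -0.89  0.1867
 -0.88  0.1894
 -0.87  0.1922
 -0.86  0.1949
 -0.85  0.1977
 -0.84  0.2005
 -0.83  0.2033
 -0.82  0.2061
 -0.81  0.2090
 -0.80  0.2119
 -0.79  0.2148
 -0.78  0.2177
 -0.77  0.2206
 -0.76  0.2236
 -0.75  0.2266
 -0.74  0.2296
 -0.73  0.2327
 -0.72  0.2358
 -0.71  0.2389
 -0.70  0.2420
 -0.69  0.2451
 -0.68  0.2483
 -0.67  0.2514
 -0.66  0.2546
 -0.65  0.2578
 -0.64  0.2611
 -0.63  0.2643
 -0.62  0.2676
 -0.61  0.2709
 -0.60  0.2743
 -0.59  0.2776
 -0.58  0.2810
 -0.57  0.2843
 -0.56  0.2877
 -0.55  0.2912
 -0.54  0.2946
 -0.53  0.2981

σ√T = 0.39 × 1.2247 = 0.4777
d₁ = [ln(320/240) + (0.067 + 0.39²/2)·1.5] / 0.4777 = [0.2877 + 0.2146] / 0.4777 = 1.0515 → 1.05
d₂ = d₁ − σ√T = 1.0515 − 0.4777 = 0.5739 → 0.57
e^(−rT) = e^(−0.067·1.5) = 0.9044
P = 240·0.9044·N(-0.57) − 320·N(-1.05) = 240·0.9044·0.2843 − 320·0.1469 = 61.7090 − 47.0080 = 14.7010

€14.70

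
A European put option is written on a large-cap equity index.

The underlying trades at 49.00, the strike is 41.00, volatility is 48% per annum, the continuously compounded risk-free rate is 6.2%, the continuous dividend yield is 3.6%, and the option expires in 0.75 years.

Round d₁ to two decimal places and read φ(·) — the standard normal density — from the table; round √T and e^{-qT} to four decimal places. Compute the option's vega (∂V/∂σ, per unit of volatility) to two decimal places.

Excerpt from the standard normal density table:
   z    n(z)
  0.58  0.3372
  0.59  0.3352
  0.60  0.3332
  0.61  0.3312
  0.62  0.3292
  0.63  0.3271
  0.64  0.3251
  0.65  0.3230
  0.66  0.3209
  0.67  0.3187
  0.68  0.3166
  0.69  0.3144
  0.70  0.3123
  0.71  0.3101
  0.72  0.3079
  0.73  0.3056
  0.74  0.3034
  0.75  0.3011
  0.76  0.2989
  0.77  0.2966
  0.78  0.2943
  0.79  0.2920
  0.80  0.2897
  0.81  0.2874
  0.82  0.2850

13.08

σ√T = 0.48 × 0.8660 = 0.4157
ln(S/K) + (r − q + σ²/2)T = ln(49/41) + (0.062 − 0.036 + 0.48²/2)·0.75 = 0.1782 + 0.1059 = 0.2841
d₁ = 0.2841 / 0.4157 = 0.6836 ⇒ 0.68
√T = √0.75 = 0.8660
φ(d₁) = φ(0.68) = 0.3166
exp(−qT) = exp(−0.036·0.75) = 0.9734
vega = S·exp(−qT)·φ(d₁)·√T = 49·0.9734·0.3166·0.8660 = 13.0772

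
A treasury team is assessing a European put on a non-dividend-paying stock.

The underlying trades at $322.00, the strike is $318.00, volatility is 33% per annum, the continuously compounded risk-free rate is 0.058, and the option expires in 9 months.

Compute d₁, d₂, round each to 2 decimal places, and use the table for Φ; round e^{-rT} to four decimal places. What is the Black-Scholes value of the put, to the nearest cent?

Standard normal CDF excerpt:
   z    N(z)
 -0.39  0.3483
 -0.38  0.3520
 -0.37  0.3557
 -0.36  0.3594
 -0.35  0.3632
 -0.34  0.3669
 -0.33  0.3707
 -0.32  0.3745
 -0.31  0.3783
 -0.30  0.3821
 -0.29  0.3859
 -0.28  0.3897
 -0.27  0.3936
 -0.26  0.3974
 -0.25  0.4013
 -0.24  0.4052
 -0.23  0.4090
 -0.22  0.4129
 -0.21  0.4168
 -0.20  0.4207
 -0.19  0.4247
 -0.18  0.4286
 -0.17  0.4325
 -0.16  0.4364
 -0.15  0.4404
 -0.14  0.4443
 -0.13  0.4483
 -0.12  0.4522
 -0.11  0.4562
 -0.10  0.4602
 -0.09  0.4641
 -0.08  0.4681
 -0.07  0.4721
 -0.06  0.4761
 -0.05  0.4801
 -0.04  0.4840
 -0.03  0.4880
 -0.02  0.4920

$28.03

σ√T = 0.33·√0.75 = 0.2858
d₁ = [ln(322/318) + (0.058 + 0.33²/2)·0.75] / 0.2858 = [0.0125 + 0.0843] / 0.2858 = 0.3388 ⇒ 0.34
d₂ = d₁ − σ√T = 0.3388 − 0.2858 = 0.0531 ⇒ 0.05
e^(−rT) = e^(−0.058·0.75) = 0.9574
N(−d₂) = N(-0.05) = 0.4801;  N(−d₁) = N(-0.34) = 0.3669
P = 318·0.9574·0.4801 − 322·0.3669 = 146.1680 − 118.1418 = 28.0262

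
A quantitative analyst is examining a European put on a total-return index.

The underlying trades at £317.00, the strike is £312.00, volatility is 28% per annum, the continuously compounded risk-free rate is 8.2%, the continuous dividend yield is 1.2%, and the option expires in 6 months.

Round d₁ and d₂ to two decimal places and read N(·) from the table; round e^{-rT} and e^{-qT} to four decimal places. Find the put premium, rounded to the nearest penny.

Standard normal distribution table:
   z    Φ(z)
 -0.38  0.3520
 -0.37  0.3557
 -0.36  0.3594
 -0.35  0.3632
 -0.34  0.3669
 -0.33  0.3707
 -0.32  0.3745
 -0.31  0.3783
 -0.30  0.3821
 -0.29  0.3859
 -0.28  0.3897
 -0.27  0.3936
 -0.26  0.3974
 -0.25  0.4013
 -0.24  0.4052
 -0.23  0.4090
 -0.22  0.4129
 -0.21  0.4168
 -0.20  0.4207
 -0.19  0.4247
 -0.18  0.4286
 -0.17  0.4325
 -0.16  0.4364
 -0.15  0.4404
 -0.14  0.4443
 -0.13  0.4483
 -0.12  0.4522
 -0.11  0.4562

£17.44

T = 0.5;  σ√T = 0.1980
d₁ = [ln(317/312) + (0.082 − 0.012 + 0.28²/2)·0.5] / 0.1980 = [0.0159 + 0.0546] / 0.1980 = 0.3561 which rounds to 0.36
d₂ = d₁ − σ√T = 0.3561 − 0.1980 = 0.1581 which rounds to 0.16
exp(−qT) = exp(−0.012·0.5) = 0.9940;  exp(−rT) = exp(−0.082·0.5) = 0.9598
N(−d₂) = N(-0.16) = 0.4364;  N(−d₁) = N(-0.36) = 0.3594
P = 312·0.9598·0.4364 − 317·0.9940·0.3594 = 130.6833 − 113.2462 = 17.4371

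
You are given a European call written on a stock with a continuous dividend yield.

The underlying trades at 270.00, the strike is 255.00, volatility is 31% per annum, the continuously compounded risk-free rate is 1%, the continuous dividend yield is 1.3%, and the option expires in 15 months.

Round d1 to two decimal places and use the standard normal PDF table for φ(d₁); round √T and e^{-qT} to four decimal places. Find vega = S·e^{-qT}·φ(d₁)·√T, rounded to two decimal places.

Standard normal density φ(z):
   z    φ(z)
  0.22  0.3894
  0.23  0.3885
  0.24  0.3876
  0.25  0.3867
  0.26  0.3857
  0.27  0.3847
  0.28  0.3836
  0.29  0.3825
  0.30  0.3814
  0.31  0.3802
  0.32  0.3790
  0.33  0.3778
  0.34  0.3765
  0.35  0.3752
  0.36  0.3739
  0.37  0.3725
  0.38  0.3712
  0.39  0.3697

112.21

T = 1.25;  σ√T = 0.3466
d₁ = [ln(270/255) + (0.01 − 0.013 + 0.31²/2)·1.25] / 0.3466 = [0.0572 + 0.0563] / 0.3466 = 0.3274 ≈ 0.33
√T = √1.25 = 1.1180
φ(d₁) = φ(0.33) = 0.3778
e^(−qT) = e^(−0.013·1.25) = 0.9839
vega = S·e^(−qT)·φ(d₁)·√T = 270·0.9839·0.3778·1.1180 = 112.2066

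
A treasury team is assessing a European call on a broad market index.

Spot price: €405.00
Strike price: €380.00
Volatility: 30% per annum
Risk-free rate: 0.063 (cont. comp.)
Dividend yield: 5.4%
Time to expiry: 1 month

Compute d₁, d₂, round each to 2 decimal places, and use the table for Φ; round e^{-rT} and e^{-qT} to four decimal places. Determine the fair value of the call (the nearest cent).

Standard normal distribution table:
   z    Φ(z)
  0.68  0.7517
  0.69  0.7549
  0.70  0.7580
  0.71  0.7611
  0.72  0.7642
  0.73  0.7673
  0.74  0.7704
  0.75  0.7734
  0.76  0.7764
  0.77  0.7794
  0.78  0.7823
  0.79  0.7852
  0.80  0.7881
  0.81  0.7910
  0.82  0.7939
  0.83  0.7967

σ√T = 0.3 × 0.2887 = 0.0866
d₁ = [ln(405/380) + (0.063 − 0.054 + 0.3²/2)·0.08333] / 0.0866 = [0.0637 + 0.0045] / 0.0866 = 0.7877 ≈ 0.79
d₂ = d₁ − σ√T = 0.7877 − 0.0866 = 0.7011 ≈ 0.70
e^(−qT) = e^(−0.054·0.08333) = 0.9955;  e^(−rT) = e^(−0.063·0.08333) = 0.9948
C = 405·0.9955·N(0.79) − 380·0.9948·N(0.70) = 405·0.9955·0.7852 − 380·0.9948·0.7580 = 316.5750 − 286.5422 = 30.0328

€30.03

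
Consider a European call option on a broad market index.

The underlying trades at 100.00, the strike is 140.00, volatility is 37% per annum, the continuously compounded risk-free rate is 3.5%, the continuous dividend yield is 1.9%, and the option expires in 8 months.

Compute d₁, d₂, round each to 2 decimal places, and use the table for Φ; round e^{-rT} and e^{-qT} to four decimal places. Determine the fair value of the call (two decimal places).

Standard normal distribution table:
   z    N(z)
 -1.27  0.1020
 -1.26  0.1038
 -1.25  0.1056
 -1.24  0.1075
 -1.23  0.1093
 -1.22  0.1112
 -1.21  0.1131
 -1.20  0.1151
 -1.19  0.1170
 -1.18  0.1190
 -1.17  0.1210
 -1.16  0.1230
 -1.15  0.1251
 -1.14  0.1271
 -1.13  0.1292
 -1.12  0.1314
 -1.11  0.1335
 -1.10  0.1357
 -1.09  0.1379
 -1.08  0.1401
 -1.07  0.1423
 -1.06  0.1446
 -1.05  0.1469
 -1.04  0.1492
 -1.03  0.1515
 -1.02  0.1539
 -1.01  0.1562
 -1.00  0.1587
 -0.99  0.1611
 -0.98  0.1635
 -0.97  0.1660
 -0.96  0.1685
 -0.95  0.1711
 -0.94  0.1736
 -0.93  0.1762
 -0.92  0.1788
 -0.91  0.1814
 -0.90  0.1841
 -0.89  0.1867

2.45

σ√T = 0.37·√0.6667 = 0.3021
d₁ = [ln(100/140) + (0.035 − 0.019 + ½·0.37²)·0.6667] / (σ√T) = (-0.3365 + 0.0563) / 0.3021 = -0.9274 which rounds to -0.93
d₂ = -0.9274 − 0.3021 = -1.2295 which rounds to -1.23
exp(−qT) = exp(−0.019·0.6667) = 0.9874;  exp(−rT) = exp(−0.035·0.6667) = 0.9769
N(d₁) = N(-0.93) = 0.1762;  N(d₂) = N(-1.23) = 0.1093
C = 100·0.9874·0.1762 − 140·0.9769·0.1093 = 17.3980 − 14.9485 = 2.4495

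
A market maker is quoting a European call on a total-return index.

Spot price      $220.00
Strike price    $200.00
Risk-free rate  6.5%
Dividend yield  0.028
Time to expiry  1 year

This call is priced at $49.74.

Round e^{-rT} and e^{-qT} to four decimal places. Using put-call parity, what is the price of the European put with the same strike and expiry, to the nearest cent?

e^(−qT) = e^(−0.028·1) = 0.9724;  e^(−rT) = e^(−0.065·1) = 0.9371
Put-call parity: C − P = S·e^(−qT) − K·e^(−rT) = 220·0.9724 − 200·0.9371 = 213.9280 − 187.4200 = 26.5080
P = C − (C − P) = 49.74 − (26.5080) = 23.2320

$23.23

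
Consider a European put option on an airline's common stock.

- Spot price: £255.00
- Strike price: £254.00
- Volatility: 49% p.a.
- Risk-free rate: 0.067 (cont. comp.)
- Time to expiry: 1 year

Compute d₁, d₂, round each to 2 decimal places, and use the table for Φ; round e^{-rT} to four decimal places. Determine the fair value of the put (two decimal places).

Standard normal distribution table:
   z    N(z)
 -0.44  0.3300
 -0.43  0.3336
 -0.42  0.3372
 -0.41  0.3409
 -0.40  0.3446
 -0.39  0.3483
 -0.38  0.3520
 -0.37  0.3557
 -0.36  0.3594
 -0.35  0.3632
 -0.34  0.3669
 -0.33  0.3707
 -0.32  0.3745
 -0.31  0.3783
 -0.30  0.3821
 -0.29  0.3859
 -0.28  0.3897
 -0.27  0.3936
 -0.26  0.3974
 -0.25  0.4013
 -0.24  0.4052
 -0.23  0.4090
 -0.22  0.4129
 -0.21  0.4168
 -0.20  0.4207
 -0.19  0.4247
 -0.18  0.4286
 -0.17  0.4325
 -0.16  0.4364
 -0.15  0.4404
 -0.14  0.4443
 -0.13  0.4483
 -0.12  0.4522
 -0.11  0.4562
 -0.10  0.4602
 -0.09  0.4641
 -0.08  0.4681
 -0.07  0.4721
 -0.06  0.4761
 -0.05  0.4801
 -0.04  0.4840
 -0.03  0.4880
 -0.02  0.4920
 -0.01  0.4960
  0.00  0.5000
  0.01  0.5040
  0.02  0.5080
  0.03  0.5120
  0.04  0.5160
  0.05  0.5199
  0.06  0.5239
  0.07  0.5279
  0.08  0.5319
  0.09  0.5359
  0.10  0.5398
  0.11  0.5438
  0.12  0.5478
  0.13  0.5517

£39.41

T = 1;  σ√T = 0.4900
d₁ = [ln(255/254) + (0.067 + ½·0.49²)·1] / (σ√T) = (0.0039 + 0.1870) / 0.4900 = 0.3898 ⇒ 0.39
d₂ = 0.3898 − 0.4900 = -0.1002 ⇒ -0.10
e^(−rT) = e^(−0.067·1) = 0.9352
N(−d₂) = N(0.10) = 0.5398;  N(−d₁) = N(-0.39) = 0.3483
P = 254·0.9352·0.5398 − 255·0.3483 = 128.2245 − 88.8165 = 39.4080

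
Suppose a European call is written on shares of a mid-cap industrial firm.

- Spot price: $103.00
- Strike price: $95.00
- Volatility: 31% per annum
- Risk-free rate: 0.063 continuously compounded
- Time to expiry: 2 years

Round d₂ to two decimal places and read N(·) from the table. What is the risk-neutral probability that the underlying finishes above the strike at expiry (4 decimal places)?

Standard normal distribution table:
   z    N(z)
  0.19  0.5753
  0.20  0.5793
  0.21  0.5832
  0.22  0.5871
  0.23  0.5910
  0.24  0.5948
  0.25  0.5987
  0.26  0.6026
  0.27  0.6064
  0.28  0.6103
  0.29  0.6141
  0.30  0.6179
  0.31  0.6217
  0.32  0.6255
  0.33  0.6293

σ√T = 0.31·√2 = 0.4384
ln(S/K) + (r + σ²/2)T = ln(103/95) + (0.063 + 0.31²/2)·2 = 0.0809 + 0.2221 = 0.3030
d₁ = 0.3030 / 0.4384 = 0.6910 which rounds to 0.69
d₂ = d₁ − σ√T = 0.6910 − 0.4384 = 0.2526 which rounds to 0.25
Pr(exercise) under Q = N(d₂) = 0.5987

0.5987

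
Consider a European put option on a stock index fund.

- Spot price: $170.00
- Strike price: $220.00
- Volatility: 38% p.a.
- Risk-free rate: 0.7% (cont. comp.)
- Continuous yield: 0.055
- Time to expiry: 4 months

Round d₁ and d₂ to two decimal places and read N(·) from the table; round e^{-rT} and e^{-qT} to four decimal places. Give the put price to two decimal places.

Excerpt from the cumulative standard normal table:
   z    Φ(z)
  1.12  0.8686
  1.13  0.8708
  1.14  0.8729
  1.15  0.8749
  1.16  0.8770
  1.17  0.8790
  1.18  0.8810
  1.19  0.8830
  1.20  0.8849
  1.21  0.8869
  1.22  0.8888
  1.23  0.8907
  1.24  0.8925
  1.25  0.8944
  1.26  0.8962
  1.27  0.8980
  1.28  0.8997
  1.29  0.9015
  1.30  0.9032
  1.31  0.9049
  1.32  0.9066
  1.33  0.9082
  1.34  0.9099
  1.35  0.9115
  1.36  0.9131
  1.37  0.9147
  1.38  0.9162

σ√T = 0.38 × 0.5774 = 0.2194
ln(S/K) + (r − q + σ²/2)T = ln(170/220) + (0.007 − 0.055 + 0.38²/2)·0.3333 = -0.2578 + 0.0081 = -0.2498
d₁ = -0.2498 / 0.2194 = -1.1384 ⇒ -1.14
d₂ = d₁ − σ√T = -1.1384 − 0.2194 = -1.3578 ⇒ -1.36
exp(−qT) = exp(−0.055·0.3333) = 0.9818;  exp(−rT) = exp(−0.007·0.3333) = 0.9977
P = 220·0.9977·N(1.36) − 170·0.9818·N(1.14) = 220·0.9977·0.9131 − 170·0.9818·0.8729 = 200.4200 − 145.6922 = 54.7277

$54.73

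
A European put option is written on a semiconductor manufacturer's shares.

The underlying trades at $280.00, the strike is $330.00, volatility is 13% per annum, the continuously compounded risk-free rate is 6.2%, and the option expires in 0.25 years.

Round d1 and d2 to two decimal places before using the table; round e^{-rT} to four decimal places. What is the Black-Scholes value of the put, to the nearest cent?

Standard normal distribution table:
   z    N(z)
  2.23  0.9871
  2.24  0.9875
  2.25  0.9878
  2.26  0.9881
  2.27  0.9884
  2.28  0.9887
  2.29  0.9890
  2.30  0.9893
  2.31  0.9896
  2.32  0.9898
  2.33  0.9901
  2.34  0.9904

T = 0.25;  σ√T = 0.0650
d₁ = [ln(280/330) + (0.062 + 0.13²/2)·0.25] / 0.0650 = [-0.1643 + 0.0176] / 0.0650 = -2.2568 → -2.26
d₂ = d₁ − σ√T = -2.2568 − 0.0650 = -2.3218 → -2.32
e^(−rT) = e^(−0.062·0.25) = 0.9846
N(−d₂) = N(2.32) = 0.9898;  N(−d₁) = N(2.26) = 0.9881
P = 330·0.9846·0.9898 − 280·0.9881 = 321.6038 − 276.6680 = 44.9358

$44.94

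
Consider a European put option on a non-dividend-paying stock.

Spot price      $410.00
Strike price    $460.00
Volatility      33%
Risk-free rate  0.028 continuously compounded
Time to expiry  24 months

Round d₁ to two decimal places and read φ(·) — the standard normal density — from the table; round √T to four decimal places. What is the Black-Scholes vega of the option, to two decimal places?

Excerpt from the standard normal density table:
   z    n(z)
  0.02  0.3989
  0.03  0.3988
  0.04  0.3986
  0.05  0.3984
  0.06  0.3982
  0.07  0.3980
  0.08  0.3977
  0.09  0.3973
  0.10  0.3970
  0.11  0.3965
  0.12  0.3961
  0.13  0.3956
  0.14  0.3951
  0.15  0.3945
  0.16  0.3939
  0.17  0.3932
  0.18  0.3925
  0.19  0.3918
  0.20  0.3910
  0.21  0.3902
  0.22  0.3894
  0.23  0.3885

229.90

T = 2;  σ√T = 0.4667
d₁ = [ln(410/460) + (0.028 + 0.33²/2)·2] / 0.4667 = [-0.1151 + 0.1649] / 0.4667 = 0.1068 which rounds to 0.11
√T = √2 = 1.4142
φ(d₁) = φ(0.11) = 0.3965
vega = S·φ(d₁)·√T = 410·0.3965·1.4142 = 229.8994
(Call and put vega coincide under Black-Scholes.)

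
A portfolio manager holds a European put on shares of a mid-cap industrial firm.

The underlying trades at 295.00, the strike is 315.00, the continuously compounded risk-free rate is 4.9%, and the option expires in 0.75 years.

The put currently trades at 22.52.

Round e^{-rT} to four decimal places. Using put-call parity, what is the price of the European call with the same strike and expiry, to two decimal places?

exp(−rT) = exp(−0.049·0.75) = 0.9639
Put-call parity: C − P = S − K·e^(−rT) = 295 − 315·0.9639 = 295 − 303.6285 = -8.6285
C = P + (C − P) = 22.52 + (-8.6285) = 13.8915

13.89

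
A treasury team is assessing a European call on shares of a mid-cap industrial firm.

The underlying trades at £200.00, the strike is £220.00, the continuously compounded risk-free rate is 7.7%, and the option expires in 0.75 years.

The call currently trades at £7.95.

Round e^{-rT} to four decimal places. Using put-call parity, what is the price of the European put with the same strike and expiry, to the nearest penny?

exp(−rT) = exp(−0.077·0.75) = 0.9439
Put-call parity: C − P = S − K·e^(−rT) = 200 − 220·0.9439 = 200 − 207.6580 = -7.6580
P = C − (C − P) = 7.95 − (-7.6580) = 15.6080

£15.61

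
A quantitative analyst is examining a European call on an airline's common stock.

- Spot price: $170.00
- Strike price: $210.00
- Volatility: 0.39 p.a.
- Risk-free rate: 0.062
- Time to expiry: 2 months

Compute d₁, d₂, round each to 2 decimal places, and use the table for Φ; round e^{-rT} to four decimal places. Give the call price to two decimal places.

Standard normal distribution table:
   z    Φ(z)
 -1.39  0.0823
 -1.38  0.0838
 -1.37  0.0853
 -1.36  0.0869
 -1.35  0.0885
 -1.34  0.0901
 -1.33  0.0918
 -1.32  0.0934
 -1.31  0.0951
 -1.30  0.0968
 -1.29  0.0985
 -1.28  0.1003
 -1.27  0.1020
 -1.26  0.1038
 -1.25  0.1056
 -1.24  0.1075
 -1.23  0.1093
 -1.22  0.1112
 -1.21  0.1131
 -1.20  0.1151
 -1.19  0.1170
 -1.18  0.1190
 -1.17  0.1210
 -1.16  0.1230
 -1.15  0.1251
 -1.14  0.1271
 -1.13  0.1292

T = 0.1667;  σ√T = 0.1592
ln(S/K) + (r + σ²/2)T = ln(170/210) + (0.062 + 0.39²/2)·0.1667 = -0.2113 + 0.0230 = -0.1883
d₁ = -0.1883 / 0.1592 = -1.1827 ⇒ -1.18
d₂ = d₁ − σ√T = -1.1827 − 0.1592 = -1.3419 ⇒ -1.34
e^(−rT) = e^(−0.062·0.1667) = 0.9897
N(d₁) = N(-1.18) = 0.1190;  N(d₂) = N(-1.34) = 0.0901
C = 170·0.1190 − 210·0.9897·0.0901 = 20.2300 − 18.7261 = 1.5039

$1.50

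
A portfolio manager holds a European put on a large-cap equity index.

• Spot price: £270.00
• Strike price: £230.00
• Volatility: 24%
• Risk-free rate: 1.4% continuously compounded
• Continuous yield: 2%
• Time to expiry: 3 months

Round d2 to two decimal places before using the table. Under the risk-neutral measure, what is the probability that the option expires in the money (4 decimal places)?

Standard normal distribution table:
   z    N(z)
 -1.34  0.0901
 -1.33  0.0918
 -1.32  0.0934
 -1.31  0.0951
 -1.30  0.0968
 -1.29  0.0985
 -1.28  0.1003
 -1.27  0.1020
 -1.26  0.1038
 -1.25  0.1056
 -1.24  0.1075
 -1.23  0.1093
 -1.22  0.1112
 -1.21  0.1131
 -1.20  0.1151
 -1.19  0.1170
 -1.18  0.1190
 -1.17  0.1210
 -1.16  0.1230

0.1038

σ√T = 0.24 × 0.5000 = 0.1200
ln(S/K) + (r − q + σ²/2)T = ln(270/230) + (0.014 − 0.02 + 0.24²/2)·0.25 = 0.1603 + 0.0057 = 0.1660
d₁ = 0.1660 / 0.1200 = 1.3837 which rounds to 1.38
d₂ = d₁ − σ√T = 1.3837 − 0.1200 = 1.2637 which rounds to 1.26
Risk-neutral Pr[S_T < K] = N(−d₂) = N(-1.26) = 0.1038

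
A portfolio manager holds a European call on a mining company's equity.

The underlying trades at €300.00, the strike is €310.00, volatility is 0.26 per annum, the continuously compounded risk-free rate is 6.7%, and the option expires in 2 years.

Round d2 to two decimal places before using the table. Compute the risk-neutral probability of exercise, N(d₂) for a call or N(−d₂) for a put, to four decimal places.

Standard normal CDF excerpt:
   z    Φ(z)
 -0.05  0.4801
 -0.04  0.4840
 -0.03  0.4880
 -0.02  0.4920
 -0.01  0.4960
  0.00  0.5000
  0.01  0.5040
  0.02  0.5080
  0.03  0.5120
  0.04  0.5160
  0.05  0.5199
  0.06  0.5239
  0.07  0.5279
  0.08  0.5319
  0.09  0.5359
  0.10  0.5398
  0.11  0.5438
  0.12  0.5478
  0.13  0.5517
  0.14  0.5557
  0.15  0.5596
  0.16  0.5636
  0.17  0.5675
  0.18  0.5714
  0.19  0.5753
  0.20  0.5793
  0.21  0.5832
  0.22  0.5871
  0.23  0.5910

σ√T = 0.26·√2 = 0.3677
d₁ = [ln(300/310) + (0.067 + ½·0.26²)·2] / (σ√T) = (-0.0328 + 0.2016) / 0.3677 = 0.4591 ≈ 0.46
d₂ = 0.4591 − 0.3677 = 0.0914 ≈ 0.09
Pr(exercise) under Q = N(d₂) = 0.5359

0.5359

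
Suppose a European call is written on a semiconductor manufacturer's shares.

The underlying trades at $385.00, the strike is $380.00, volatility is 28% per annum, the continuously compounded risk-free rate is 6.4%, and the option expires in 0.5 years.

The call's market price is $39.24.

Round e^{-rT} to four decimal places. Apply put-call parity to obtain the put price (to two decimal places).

$22.27

exp(−rT) = exp(−0.064·0.5) = 0.9685
Put-call parity: C − P = S − K·e^(−rT) = 385 − 380·0.9685 = 385 − 368.0300 = 16.9700
P = C − (C − P) = 39.24 − (16.9700) = 22.2700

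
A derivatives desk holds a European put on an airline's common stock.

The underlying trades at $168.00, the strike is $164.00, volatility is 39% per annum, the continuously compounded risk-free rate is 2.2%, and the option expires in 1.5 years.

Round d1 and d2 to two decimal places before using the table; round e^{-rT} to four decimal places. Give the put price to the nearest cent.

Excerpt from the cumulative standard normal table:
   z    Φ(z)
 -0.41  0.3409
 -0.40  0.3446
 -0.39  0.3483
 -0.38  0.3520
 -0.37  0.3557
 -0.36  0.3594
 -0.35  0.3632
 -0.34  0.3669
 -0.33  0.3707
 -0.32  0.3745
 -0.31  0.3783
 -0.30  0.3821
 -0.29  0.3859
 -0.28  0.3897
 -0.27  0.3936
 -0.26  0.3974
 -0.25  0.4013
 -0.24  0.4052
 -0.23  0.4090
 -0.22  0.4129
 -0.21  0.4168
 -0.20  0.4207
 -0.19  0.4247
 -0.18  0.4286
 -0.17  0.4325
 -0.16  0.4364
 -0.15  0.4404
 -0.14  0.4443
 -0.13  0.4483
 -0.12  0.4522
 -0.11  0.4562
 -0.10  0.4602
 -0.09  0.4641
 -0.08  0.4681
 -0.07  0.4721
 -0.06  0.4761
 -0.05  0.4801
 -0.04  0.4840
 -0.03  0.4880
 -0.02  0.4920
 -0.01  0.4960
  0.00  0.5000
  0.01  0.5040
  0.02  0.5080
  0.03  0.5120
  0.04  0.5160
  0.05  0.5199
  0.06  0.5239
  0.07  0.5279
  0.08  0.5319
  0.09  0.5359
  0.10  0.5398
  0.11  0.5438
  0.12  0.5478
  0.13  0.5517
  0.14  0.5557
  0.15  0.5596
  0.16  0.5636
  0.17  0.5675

T = 1.5;  σ√T = 0.4777
d₁ = [ln(168/164) + (0.022 + 0.39²/2)·1.5] / 0.4777 = [0.0241 + 0.1471] / 0.4777 = 0.3584 ≈ 0.36
d₂ = d₁ − σ√T = 0.3584 − 0.4777 = -0.1193 ≈ -0.12
exp(−rT) = exp(−0.022·1.5) = 0.9675
P = 164·0.9675·N(0.12) − 168·N(-0.36) = 164·0.9675·0.5478 − 168·0.3594 = 86.9194 − 60.3792 = 26.5402

$26.54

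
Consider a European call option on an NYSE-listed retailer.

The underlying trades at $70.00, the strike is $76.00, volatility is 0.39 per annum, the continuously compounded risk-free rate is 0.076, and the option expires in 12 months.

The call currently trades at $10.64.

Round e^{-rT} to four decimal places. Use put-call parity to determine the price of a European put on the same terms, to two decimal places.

e^(−rT) = e^(−0.076·1) = 0.9268
Put-call parity: C − P = S − K·e^(−rT) = 70 − 76·0.9268 = 70 − 70.4368 = -0.4368
P = C − (C − P) = 10.64 − (-0.4368) = 11.0768

$11.08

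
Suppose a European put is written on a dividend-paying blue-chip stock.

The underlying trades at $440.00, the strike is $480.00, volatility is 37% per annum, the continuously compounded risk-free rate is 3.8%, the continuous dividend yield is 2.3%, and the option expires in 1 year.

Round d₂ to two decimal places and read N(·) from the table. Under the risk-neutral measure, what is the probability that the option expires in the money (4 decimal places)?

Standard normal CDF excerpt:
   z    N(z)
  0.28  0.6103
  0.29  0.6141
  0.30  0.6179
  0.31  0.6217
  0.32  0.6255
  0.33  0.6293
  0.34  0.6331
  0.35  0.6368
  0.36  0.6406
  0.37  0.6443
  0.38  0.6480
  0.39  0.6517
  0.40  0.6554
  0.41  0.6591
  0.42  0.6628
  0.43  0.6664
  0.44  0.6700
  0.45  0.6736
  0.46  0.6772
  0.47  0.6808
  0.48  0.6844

0.6480

σ√T = 0.37 × 1.0000 = 0.3700
ln(S/K) + (r − q + σ²/2)T = ln(440/480) + (0.038 − 0.023 + 0.37²/2)·1 = -0.0870 + 0.0834 = -0.0036
d₁ = -0.0036 / 0.3700 = -0.0096 → -0.01
d₂ = d₁ − σ√T = -0.0096 − 0.3700 = -0.3796 → -0.38
Risk-neutral Pr[S_T < K] = N(−d₂) = N(0.38) = 0.6480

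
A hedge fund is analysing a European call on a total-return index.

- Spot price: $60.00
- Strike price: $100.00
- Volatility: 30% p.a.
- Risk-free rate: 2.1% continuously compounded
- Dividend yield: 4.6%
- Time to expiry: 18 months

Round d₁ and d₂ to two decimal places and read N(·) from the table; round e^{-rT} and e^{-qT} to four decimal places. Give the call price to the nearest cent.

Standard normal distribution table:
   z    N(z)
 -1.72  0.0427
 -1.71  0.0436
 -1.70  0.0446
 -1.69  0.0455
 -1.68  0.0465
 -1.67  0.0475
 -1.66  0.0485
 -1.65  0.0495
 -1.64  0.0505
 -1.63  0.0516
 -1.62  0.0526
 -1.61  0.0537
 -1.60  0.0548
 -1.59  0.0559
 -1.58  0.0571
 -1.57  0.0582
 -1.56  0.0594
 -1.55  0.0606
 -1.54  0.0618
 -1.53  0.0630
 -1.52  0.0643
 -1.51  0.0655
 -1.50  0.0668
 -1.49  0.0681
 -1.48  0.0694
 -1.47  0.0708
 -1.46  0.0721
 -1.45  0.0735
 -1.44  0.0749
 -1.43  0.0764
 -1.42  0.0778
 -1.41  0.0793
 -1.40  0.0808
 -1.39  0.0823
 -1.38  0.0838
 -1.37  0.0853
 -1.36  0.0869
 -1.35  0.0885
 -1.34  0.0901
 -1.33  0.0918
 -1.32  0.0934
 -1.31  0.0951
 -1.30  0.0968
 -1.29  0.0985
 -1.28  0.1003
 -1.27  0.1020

$0.82

σ√T = 0.3·√1.5 = 0.3674
d₁ = [ln(60/100) + (0.021 − 0.046 + 0.3²/2)·1.5] / 0.3674 = [-0.5108 + 0.0300] / 0.3674 = -1.3086 which rounds to -1.31
d₂ = d₁ − σ√T = -1.3086 − 0.3674 = -1.6761 which rounds to -1.68
e^(−qT) = e^(−0.046·1.5) = 0.9333;  e^(−rT) = e^(−0.021·1.5) = 0.9690
N(d₁) = N(-1.31) = 0.0951;  N(d₂) = N(-1.68) = 0.0465
C = 60·0.9333·0.0951 − 100·0.9690·0.0465 = 5.3254 − 4.5058 = 0.8196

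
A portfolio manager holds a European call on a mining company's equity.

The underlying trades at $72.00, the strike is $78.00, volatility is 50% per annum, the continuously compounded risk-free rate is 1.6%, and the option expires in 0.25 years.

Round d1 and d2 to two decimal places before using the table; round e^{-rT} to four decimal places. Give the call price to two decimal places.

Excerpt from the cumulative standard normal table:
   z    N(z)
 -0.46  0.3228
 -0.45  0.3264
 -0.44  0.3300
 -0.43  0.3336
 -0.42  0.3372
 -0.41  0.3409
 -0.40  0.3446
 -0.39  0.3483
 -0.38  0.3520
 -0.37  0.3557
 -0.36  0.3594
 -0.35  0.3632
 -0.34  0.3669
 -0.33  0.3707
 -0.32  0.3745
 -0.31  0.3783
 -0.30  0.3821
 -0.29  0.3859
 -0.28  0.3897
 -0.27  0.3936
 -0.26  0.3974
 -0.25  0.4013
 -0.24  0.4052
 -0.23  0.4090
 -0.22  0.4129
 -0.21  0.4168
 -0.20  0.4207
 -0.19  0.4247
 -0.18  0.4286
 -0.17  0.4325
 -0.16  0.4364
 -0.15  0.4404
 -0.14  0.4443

σ√T = 0.5 × 0.5000 = 0.2500
ln(S/K) + (r + σ²/2)T = ln(72/78) + (0.016 + 0.5²/2)·0.25 = -0.0800 + 0.0353 = -0.0448
d₁ = -0.0448 / 0.2500 = -0.1792 ≈ -0.18
d₂ = d₁ − σ√T = -0.1792 − 0.2500 = -0.4292 ≈ -0.43
e^(−rT) = e^(−0.016·0.25) = 0.9960
C = 72·N(-0.18) − 78·0.9960·N(-0.43) = 72·0.4286 − 78·0.9960·0.3336 = 30.8592 − 25.9167 = 4.9425

$4.94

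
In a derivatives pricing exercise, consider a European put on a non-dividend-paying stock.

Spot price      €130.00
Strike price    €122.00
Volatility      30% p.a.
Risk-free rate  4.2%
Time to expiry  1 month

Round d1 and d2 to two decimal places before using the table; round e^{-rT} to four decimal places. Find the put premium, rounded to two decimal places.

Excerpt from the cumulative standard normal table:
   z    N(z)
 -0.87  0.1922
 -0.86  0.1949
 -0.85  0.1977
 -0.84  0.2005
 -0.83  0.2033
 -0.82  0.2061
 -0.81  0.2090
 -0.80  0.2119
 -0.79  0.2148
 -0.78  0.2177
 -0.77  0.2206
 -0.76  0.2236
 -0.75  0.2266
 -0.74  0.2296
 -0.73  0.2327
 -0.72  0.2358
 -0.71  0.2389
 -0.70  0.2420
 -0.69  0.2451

€1.50

T = 0.08333;  σ√T = 0.0866
ln(S/K) + (r + σ²/2)T = ln(130/122) + (0.042 + 0.3²/2)·0.08333 = 0.0635 + 0.0072 = 0.0708
d₁ = 0.0708 / 0.0866 = 0.8171 ≈ 0.82
d₂ = d₁ − σ√T = 0.8171 − 0.0866 = 0.7305 ≈ 0.73
exp(−rT) = exp(−0.042·0.08333) = 0.9965
N(−d₂) = N(-0.73) = 0.2327;  N(−d₁) = N(-0.82) = 0.2061
P = 122·0.9965·0.2327 − 130·0.2061 = 28.2900 − 26.7930 = 1.4970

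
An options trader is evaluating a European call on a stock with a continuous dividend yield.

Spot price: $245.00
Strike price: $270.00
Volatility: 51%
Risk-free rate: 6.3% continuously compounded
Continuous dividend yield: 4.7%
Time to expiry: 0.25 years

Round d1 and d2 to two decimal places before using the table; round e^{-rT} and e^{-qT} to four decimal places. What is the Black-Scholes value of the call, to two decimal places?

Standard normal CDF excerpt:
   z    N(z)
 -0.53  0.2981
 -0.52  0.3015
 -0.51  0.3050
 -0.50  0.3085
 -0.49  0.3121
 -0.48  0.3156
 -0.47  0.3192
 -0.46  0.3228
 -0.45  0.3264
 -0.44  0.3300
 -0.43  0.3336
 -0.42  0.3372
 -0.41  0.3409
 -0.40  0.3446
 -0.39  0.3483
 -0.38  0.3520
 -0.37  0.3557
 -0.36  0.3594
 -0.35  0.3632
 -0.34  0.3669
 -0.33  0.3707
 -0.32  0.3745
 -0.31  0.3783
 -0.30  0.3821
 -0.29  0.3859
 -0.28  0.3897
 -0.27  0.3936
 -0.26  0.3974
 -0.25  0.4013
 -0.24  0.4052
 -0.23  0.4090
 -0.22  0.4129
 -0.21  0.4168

T = 0.25;  σ√T = 0.2550
ln(S/K) + (r − q + σ²/2)T = ln(245/270) + (0.063 − 0.047 + 0.51²/2)·0.25 = -0.0972 + 0.0365 = -0.0607
d₁ = -0.0607 / 0.2550 = -0.2378 which rounds to -0.24
d₂ = d₁ − σ√T = -0.2378 − 0.2550 = -0.4928 which rounds to -0.49
exp(−qT) = exp(−0.047·0.25) = 0.9883;  exp(−rT) = exp(−0.063·0.25) = 0.9844
N(d₁) = N(-0.24) = 0.4052;  N(d₂) = N(-0.49) = 0.3121
C = 245·0.9883·0.4052 − 270·0.9844·0.3121 = 98.1125 − 82.9524 = 15.1601

$15.16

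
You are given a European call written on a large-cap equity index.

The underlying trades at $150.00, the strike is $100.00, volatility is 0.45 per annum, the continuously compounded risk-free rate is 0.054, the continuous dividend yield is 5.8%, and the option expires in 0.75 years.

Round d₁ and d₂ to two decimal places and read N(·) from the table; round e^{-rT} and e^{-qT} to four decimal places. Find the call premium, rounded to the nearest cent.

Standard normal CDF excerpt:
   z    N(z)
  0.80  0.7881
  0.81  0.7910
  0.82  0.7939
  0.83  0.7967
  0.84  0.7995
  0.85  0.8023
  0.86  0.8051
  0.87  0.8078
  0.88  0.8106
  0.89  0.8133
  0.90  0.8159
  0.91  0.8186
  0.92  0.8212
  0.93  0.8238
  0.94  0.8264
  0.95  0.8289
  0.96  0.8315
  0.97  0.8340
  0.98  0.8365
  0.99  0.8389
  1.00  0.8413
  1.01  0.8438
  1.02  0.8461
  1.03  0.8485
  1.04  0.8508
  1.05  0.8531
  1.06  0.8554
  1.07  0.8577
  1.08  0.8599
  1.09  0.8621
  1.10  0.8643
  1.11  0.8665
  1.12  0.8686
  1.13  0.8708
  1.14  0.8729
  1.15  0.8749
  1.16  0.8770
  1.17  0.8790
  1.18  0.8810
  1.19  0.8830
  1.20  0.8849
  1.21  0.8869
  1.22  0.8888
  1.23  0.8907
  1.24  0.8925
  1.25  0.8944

$51.14

T = 0.75;  σ√T = 0.3897
d₁ = [ln(150/100) + (0.054 − 0.058 + ½·0.45²)·0.75] / (σ√T) = (0.4055 + 0.0729) / 0.3897 = 1.2276 ≈ 1.23
d₂ = 1.2276 − 0.3897 = 0.8379 ≈ 0.84
exp(−qT) = exp(−0.058·0.75) = 0.9574;  exp(−rT) = exp(−0.054·0.75) = 0.9603
N(d₁) = N(1.23) = 0.8907;  N(d₂) = N(0.84) = 0.7995
C = 150·0.9574·0.8907 − 100·0.9603·0.7995 = 127.9134 − 76.7760 = 51.1374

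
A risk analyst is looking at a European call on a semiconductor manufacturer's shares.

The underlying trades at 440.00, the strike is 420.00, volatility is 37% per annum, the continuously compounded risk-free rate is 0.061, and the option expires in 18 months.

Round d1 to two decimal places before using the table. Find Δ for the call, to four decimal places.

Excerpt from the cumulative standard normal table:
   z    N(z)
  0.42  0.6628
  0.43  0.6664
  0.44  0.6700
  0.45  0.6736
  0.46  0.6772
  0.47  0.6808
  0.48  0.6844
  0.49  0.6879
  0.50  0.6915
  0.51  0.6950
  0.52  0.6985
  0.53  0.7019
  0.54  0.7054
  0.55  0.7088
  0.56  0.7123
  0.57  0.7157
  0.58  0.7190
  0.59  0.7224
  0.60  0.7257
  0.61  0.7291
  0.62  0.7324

0.7019

σ√T = 0.37 × 1.2247 = 0.4532
d₁ = [ln(440/420) + (0.061 + 0.37²/2)·1.5] / 0.4532 = [0.0465 + 0.1942] / 0.4532 = 0.5312 which rounds to 0.53
N(d₁) = N(0.53) = 0.7019
Δ_call = N(d₁) = 0.7019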